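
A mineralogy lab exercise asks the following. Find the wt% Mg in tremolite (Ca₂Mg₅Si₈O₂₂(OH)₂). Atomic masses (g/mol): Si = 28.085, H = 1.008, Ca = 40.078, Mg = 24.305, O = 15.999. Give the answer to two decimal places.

14.96 weight percent

Formula mass = 2·40.078 + 5·24.305 + 8·28.085 + 24·15.999 + 2·1.008 = 812.353 g/mol, of which 121.525 g is Mg.
So Mg makes up 121.525/812.353 = 0.1496 of the mass, i.e. 14.96%.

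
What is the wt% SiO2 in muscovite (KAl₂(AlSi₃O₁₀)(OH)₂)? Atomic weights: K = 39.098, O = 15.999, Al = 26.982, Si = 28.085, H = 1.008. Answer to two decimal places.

M(KAl₂(AlSi₃O₁₀)(OH)₂) = 398.303 g/mol; M(SiO2) = 60.083 g/mol.
Moles SiO2 per formula unit = 3 Si ÷ 1 = 3.0000.
SiO2 fraction = (3.0000 × 60.083) / 398.303 = 180.249/398.303 = 0.4525.

45.25 wt%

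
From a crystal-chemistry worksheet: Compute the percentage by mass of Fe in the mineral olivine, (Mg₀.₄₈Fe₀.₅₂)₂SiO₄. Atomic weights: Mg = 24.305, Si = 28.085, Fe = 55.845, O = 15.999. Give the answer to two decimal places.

Molar mass of (Mg₀.₄₈Fe₀.₅₂)₂SiO₄: 0.96·24.305 + 1.04·55.845 + 1·28.085 + 4·15.999 = 173.493 g/mol.
Mass of Fe per formula unit: 1.04 × 55.845 = 58.079 g.
Weight fraction Fe = 58.079 / 173.493 = 0.3348.

33.48 weight percent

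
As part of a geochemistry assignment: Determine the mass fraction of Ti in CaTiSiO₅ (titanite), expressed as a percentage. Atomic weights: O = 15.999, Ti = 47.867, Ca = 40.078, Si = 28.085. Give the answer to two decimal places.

Molar mass of CaTiSiO₅: 1·40.078 + 1·47.867 + 1·28.085 + 5·15.999 = 196.025 g/mol.
Mass of Ti per formula unit: 1 × 47.867 = 47.867 g.
Weight fraction Ti = 47.867 / 196.025 = 0.2442.

24.42 wt%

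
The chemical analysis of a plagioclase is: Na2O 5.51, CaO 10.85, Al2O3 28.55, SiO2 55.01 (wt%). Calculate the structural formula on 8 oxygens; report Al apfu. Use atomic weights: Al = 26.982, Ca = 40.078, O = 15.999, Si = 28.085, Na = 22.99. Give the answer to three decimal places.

Na2O (M=61.979): mol = 0.08890; Na = 0.17780, O = 0.08890.
CaO (M=56.077): mol = 0.19348; Ca = 0.19348, O = 0.19348.
Al2O3 (M=101.961): mol = 0.28001; Al = 0.56002, O = 0.84003.
SiO2 (M=60.083): mol = 0.91557; Si = 0.91557, O = 1.83114.
ΣO = 2.95355; factor = 8/ΣO = 2.70860.
Al apfu = 0.56002 × 2.70860 = 1.517.

1.517 Al apfu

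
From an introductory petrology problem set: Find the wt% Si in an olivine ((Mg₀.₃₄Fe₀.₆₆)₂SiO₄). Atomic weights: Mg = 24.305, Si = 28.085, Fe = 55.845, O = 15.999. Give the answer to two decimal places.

Formula mass = 0.68×24.305 + 1.32×55.845 + 1×28.085 + 4×15.999 = 182.324 g/mol, of which 28.085 g is Si.
So Si makes up 28.085/182.324 = 0.1540 of the mass, i.e. 15.40%.

15.40 wt%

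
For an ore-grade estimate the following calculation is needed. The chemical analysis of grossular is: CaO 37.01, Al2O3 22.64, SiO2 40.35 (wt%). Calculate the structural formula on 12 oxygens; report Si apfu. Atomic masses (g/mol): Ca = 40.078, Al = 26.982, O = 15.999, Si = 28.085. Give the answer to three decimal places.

CaO: 37.01/56.077 = 0.65999 mol → 0.65999 mol Ca, 0.65999 mol O.
Al2O3: 22.64/101.961 = 0.22205 mol → 0.44410 mol Al, 0.66615 mol O.
SiO2: 40.35/60.083 = 0.67157 mol → 0.67157 mol Si, 1.34314 mol O.
Total oxygen = 2.66928 mol. Normalization factor = 12/2.66928 = 4.49559.
Si per 12 O = 0.67157 × 4.49559 = 3.019.

3.019 Si apfu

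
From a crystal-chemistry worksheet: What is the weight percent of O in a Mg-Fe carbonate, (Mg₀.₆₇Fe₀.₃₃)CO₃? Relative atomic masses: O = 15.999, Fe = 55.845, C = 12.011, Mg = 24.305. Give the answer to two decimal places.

Formula mass = 0.67·24.305 + 0.33·55.845 + 1·12.011 + 3·15.999 = 94.721 g/mol, of which 47.997 g is O.
So O makes up 47.997/94.721 = 0.5067 of the mass, i.e. 50.67%.

50.67 mass %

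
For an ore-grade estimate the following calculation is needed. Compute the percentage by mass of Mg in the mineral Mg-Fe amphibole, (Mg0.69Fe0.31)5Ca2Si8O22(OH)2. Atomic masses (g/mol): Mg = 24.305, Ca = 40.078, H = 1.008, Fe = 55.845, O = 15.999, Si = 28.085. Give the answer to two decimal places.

9.74 mass %

Molar mass of (Mg0.69Fe0.31)5Ca2Si8O22(OH)2: 3.45·24.305 + 1.55·55.845 + 2·40.078 + 8·28.085 + 24·15.999 + 2·1.008 = 861.240 g/mol.
Mass of Mg per formula unit: 3.45 × 24.305 = 83.852 g.
Weight fraction Mg = 83.852 / 861.240 = 0.0974.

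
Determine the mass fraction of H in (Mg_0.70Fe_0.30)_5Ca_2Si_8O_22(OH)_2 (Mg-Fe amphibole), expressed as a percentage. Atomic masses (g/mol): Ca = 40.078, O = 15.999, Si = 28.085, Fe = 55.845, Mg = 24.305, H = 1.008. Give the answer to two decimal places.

0.23 mass %

Molar mass of (Mg_0.70Fe_0.30)_5Ca_2Si_8O_22(OH)_2: 3.50*24.305 + 1.50*55.845 + 2*40.078 + 8*28.085 + 24*15.999 + 2*1.008 = 859.663 g/mol.
Mass of H per formula unit: 2 × 1.008 = 2.016 g.
Weight fraction H = 2.016 / 859.663 = 0.0023.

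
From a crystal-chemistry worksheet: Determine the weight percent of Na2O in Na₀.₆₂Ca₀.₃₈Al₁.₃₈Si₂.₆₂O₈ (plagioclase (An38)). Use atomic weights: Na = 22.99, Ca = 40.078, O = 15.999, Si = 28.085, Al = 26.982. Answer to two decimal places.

7.16 wt%

Formula mass = 268.293 g/mol.
0.62 Na → 0.3100 mol Na2O per formula unit; M(Na2O) = 61.979, so Na2O mass = 19.213 g.
19.213/268.293 × 100 = 7.16 wt%.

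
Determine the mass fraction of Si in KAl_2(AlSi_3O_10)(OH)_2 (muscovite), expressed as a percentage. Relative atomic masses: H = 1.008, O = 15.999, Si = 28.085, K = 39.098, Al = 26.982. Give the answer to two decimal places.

21.15 mass %

M(KAl_2(AlSi_3O_10)(OH)_2) = 398.303 g/mol.
Si contributes 3 × 28.085 = 84.255 g per mole.
84.255/398.303 = 0.2115 → 21.15%.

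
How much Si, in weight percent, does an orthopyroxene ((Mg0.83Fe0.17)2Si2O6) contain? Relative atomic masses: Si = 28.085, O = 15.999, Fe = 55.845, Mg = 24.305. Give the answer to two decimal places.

26.56 weight percent

Formula mass = 1.66·24.305 + 0.34·55.845 + 2·28.085 + 6·15.999 = 211.498 g/mol, of which 56.170 g is Si.
So Si makes up 56.170/211.498 = 0.2656 of the mass, i.e. 26.56%.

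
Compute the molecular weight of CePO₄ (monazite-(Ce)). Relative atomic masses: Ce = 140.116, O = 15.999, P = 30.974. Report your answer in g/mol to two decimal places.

The formula mass is the sum 1*140.116 + 1*30.974 + 4*15.999.

235.09 g/mol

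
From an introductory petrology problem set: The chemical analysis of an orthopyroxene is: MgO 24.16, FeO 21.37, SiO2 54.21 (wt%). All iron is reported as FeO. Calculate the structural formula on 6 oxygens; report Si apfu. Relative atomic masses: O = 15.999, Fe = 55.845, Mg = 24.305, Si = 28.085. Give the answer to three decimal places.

MgO (M=40.304): mol = 0.59944; Mg = 0.59944, O = 0.59944.
FeO (M=71.844): mol = 0.29745; Fe = 0.29745, O = 0.29745.
SiO2 (M=60.083): mol = 0.90225; Si = 0.90225, O = 1.80450.
ΣO = 2.70139; factor = 6/ΣO = 2.22108.
Si apfu = 0.90225 × 2.22108 = 2.004.

2.004 Si apfu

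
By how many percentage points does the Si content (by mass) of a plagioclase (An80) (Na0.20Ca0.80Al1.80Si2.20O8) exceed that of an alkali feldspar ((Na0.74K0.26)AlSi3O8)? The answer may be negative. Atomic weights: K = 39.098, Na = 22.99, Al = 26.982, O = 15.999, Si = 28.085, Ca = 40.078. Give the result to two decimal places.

Si in Na0.20Ca0.80Al1.80Si2.20O8: molar mass 275.007 g/mol; 2.20×28.085 = 61.787 g → 22.47 wt%.
Si in (Na0.74K0.26)AlSi3O8: molar mass 266.407 g/mol; 3×28.085 = 84.255 g → 31.63 wt%.
Difference = 22.47 − 31.63 = -9.16 percentage points.

-9.16 percentage points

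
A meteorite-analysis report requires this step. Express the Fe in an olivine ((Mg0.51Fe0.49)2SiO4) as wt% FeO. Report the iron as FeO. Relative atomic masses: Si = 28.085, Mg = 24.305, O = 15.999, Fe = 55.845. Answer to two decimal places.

41.03 wt%

M((Mg0.51Fe0.49)2SiO4) = 171.600 g/mol; M(FeO) = 71.844 g/mol.
Moles FeO per formula unit = 0.98 Fe ÷ 1 = 0.9800.
FeO fraction = (0.9800 × 71.844) / 171.600 = 70.407/171.600 = 0.4103.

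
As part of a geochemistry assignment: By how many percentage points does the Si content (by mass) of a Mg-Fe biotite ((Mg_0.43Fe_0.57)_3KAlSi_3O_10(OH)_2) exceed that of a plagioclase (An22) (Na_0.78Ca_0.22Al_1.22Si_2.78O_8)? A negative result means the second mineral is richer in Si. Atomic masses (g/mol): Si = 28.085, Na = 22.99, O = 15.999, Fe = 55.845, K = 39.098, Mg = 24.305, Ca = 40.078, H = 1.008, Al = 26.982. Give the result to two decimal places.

Si in (Mg_0.43Fe_0.57)_3KAlSi_3O_10(OH)_2: molar mass 471.187 g/mol; 3×28.085 = 84.255 g → 17.88 wt%.
Si in Na_0.78Ca_0.22Al_1.22Si_2.78O_8: molar mass 265.736 g/mol; 2.78×28.085 = 78.076 g → 29.38 wt%.
Difference = 17.88 − 29.38 = -11.50 percentage points.

-11.50 percentage points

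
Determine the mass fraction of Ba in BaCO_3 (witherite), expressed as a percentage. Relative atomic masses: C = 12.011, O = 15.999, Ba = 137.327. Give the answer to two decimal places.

Formula mass = 1·137.327 + 1·12.011 + 3·15.999 = 197.335 g/mol, of which 137.327 g is Ba.
So Ba makes up 137.327/197.335 = 0.6959 of the mass, i.e. 69.59%.

69.59 mass %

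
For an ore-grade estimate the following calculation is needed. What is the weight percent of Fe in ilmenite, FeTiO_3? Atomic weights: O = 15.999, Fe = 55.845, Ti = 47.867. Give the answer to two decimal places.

36.81 weight percent

Formula mass = 1*55.845 + 1*47.867 + 3*15.999 = 151.709 g/mol, of which 55.845 g is Fe.
So Fe makes up 55.845/151.709 = 0.3681 of the mass, i.e. 36.81%.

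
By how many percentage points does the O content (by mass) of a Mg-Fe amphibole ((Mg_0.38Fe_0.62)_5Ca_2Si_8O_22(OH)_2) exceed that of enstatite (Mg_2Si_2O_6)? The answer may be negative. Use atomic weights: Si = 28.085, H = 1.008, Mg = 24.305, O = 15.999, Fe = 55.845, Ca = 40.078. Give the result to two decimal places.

M((Mg_0.38Fe_0.62)_5Ca_2Si_8O_22(OH)_2) = 910.127 g/mol, so wt% O = 383.976/910.127 × 100 = 42.19%.
M(Mg_2Si_2O_6) = 200.774 g/mol, so wt% O = 95.994/200.774 × 100 = 47.81%.
42.19 − 47.81 = -5.62 pp.

-5.62 percentage points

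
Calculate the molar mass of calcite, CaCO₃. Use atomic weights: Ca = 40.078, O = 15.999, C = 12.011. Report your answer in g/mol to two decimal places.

M = 1*40.078 + 1*12.011 + 3*15.999

100.09 g/mol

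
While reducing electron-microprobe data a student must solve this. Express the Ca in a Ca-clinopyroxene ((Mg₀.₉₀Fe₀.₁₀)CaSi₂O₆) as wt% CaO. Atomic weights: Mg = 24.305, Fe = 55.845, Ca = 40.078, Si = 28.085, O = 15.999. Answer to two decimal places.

25.52 wt%

M((Mg₀.₉₀Fe₀.₁₀)CaSi₂O₆) = 219.701 g/mol; M(CaO) = 56.077 g/mol.
Moles CaO per formula unit = 1 Ca ÷ 1 = 1.0000.
CaO fraction = (1.0000 × 56.077) / 219.701 = 56.077/219.701 = 0.2552.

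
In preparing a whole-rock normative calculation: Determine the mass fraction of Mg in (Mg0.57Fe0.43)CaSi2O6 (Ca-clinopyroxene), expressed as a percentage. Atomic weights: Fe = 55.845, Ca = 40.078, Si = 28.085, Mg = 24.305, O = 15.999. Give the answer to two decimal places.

Formula mass = 0.57*24.305 + 0.43*55.845 + 1*40.078 + 2*28.085 + 6*15.999 = 230.109 g/mol, of which 13.854 g is Mg.
So Mg makes up 13.854/230.109 = 0.0602 of the mass, i.e. 6.02%.

6.02 weight percent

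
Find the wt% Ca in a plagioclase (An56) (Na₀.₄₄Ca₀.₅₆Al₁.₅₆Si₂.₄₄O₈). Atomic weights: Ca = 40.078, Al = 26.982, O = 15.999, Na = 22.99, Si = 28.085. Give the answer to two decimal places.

8.28 wt%

Formula mass = 0.44×22.99 + 0.56×40.078 + 1.56×26.982 + 2.44×28.085 + 8×15.999 = 271.171 g/mol, of which 22.444 g is Ca.
So Ca makes up 22.444/271.171 = 0.0828 of the mass, i.e. 8.28%.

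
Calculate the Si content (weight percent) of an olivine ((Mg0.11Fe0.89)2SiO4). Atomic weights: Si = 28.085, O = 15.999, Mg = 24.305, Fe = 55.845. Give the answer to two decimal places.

14.27 weight percent

Molar mass of (Mg0.11Fe0.89)2SiO4: 0.22·24.305 + 1.78·55.845 + 1·28.085 + 4·15.999 = 196.832 g/mol.
Mass of Si per formula unit: 1 × 28.085 = 28.085 g.
Weight fraction Si = 28.085 / 196.832 = 0.1427.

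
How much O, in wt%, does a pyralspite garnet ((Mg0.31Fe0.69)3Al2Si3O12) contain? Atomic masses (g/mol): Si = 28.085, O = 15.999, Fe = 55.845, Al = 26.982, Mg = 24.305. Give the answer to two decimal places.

Formula mass = 0.93×24.305 + 2.07×55.845 + 2×26.982 + 3×28.085 + 12×15.999 = 468.410 g/mol, of which 191.988 g is O.
So O makes up 191.988/468.410 = 0.4099 of the mass, i.e. 40.99%.

40.99 wt%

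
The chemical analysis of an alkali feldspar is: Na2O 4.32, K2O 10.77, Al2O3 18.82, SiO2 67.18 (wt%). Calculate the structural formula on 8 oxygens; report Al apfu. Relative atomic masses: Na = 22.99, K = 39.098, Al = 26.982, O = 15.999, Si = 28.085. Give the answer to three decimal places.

0.993 Al apfu

Na2O: 4.32/61.979 = 0.06970 mol → 0.13940 mol Na, 0.06970 mol O.
K2O: 10.77/94.195 = 0.11434 mol → 0.22868 mol K, 0.11434 mol O.
Al2O3: 18.82/101.961 = 0.18458 mol → 0.36916 mol Al, 0.55374 mol O.
SiO2: 67.18/60.083 = 1.11812 mol → 1.11812 mol Si, 2.23624 mol O.
Total oxygen = 2.97402 mol. Normalization factor = 8/2.97402 = 2.68996.
Al per 8 O = 0.36916 × 2.68996 = 0.993.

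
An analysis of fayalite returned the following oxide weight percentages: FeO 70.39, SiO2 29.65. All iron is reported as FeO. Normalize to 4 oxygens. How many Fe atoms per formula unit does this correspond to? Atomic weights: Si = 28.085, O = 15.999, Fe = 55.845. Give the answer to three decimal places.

1.993 Fe apfu

FeO: 70.39/71.844 = 0.97976 mol → 0.97976 mol Fe, 0.97976 mol O.
SiO2: 29.65/60.083 = 0.49348 mol → 0.49348 mol Si, 0.98696 mol O.
Total oxygen = 1.96672 mol. Normalization factor = 4/1.96672 = 2.03384.
Fe per 4 O = 0.97976 × 2.03384 = 1.993.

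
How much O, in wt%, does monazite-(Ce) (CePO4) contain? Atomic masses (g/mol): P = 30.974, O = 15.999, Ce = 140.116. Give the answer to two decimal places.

27.22 wt%

Formula mass = 1*140.116 + 1*30.974 + 4*15.999 = 235.086 g/mol, of which 63.996 g is O.
So O makes up 63.996/235.086 = 0.2722 of the mass, i.e. 27.22%.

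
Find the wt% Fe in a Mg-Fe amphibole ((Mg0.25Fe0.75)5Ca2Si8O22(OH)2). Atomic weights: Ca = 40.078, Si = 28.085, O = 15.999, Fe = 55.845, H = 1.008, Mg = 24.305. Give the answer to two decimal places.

Molar mass of (Mg0.25Fe0.75)5Ca2Si8O22(OH)2: 1.25*24.305 + 3.75*55.845 + 2*40.078 + 8*28.085 + 24*15.999 + 2*1.008 = 930.628 g/mol.
Mass of Fe per formula unit: 3.75 × 55.845 = 209.419 g.
Weight fraction Fe = 209.419 / 930.628 = 0.2250.

22.50 weight percent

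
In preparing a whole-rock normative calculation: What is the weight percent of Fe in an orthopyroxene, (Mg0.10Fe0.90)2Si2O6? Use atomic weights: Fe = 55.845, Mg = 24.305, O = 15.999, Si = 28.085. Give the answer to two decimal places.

39.03 weight percent

Formula mass = 0.20*24.305 + 1.80*55.845 + 2*28.085 + 6*15.999 = 257.546 g/mol, of which 100.521 g is Fe.
So Fe makes up 100.521/257.546 = 0.3903 of the mass, i.e. 39.03%.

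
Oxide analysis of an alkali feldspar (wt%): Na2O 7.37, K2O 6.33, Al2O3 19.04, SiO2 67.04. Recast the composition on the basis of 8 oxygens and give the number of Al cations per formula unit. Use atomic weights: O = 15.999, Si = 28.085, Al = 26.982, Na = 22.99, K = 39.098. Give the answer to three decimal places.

Na2O (M=61.979): mol = 0.11891; Na = 0.23782, O = 0.11891.
K2O (M=94.195): mol = 0.06720; K = 0.13440, O = 0.06720.
Al2O3 (M=101.961): mol = 0.18674; Al = 0.37348, O = 0.56022.
SiO2 (M=60.083): mol = 1.11579; Si = 1.11579, O = 2.23158.
ΣO = 2.97791; factor = 8/ΣO = 2.68645.
Al apfu = 0.37348 × 2.68645 = 1.003.

1.003 Al apfu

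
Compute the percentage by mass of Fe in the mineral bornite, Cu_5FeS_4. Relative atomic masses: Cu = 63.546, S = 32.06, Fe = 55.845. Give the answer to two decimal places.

M(Cu_5FeS_4) = 501.815 g/mol.
Fe contributes 1 × 55.845 = 55.845 g per mole.
55.845/501.815 = 0.1113 → 11.13%.

11.13 wt%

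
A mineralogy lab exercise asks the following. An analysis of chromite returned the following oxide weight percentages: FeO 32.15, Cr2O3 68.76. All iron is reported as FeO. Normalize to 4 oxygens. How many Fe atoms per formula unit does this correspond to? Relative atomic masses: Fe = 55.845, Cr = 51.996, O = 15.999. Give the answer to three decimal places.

32.15 wt% FeO ÷ 71.844 g/mol = 0.44750 mol, giving 0.44750 Fe and 0.44750 O.
68.76 wt% Cr2O3 ÷ 151.989 g/mol = 0.45240 mol, giving 0.90480 Cr and 1.35720 O.
Oxygen sums to 1.80470; scaling by 4/1.80470 = 2.21643 puts the formula on 4 O.
Fe: 0.44750 × 2.21643 = 0.992 atoms per formula unit.

0.992 Fe apfu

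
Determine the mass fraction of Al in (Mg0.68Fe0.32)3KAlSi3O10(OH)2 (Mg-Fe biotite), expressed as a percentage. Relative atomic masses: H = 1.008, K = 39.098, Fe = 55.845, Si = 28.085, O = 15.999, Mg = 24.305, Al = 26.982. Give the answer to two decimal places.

Molar mass of (Mg0.68Fe0.32)3KAlSi3O10(OH)2: 2.04*24.305 + 0.96*55.845 + 1*39.098 + 1*26.982 + 3*28.085 + 12*15.999 + 2*1.008 = 447.532 g/mol.
Mass of Al per formula unit: 1 × 26.982 = 26.982 g.
Weight fraction Al = 26.982 / 447.532 = 0.0603.

6.03 mass %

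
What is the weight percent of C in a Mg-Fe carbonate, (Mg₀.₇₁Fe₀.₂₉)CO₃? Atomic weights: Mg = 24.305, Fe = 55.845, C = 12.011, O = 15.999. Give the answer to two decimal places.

12.85 mass %

Molar mass of (Mg₀.₇₁Fe₀.₂₉)CO₃: 0.71×24.305 + 0.29×55.845 + 1×12.011 + 3×15.999 = 93.460 g/mol.
Mass of C per formula unit: 1 × 12.011 = 12.011 g.
Weight fraction C = 12.011 / 93.460 = 0.1285.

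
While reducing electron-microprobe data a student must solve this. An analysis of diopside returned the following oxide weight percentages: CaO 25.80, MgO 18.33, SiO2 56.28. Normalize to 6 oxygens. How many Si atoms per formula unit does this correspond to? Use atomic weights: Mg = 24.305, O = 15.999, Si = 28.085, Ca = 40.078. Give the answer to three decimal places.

CaO: 25.80/56.077 = 0.46008 mol → 0.46008 mol Ca, 0.46008 mol O.
MgO: 18.33/40.304 = 0.45479 mol → 0.45479 mol Mg, 0.45479 mol O.
SiO2: 56.28/60.083 = 0.93670 mol → 0.93670 mol Si, 1.87340 mol O.
Total oxygen = 2.78827 mol. Normalization factor = 6/2.78827 = 2.15187.
Si per 6 O = 0.93670 × 2.15187 = 2.016.

2.016 Si apfu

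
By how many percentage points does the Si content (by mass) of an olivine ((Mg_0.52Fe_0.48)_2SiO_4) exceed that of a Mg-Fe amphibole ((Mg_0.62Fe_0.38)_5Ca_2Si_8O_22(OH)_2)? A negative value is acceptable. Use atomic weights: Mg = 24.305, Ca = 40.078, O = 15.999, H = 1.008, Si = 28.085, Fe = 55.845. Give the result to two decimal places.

-9.33 percentage points

M((Mg_0.52Fe_0.48)_2SiO_4) = 170.969 g/mol, so wt% Si = 28.085/170.969 × 100 = 16.43%.
M((Mg_0.62Fe_0.38)_5Ca_2Si_8O_22(OH)_2) = 872.279 g/mol, so wt% Si = 224.680/872.279 × 100 = 25.76%.
16.43 − 25.76 = -9.33 pp.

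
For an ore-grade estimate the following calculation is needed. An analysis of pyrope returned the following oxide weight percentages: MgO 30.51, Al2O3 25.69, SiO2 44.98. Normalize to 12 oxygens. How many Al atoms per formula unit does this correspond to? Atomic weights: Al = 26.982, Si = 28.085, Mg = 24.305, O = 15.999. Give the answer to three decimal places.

2.009 Al apfu

MgO: 30.51/40.304 = 0.75700 mol → 0.75700 mol Mg, 0.75700 mol O.
Al2O3: 25.69/101.961 = 0.25196 mol → 0.50392 mol Al, 0.75588 mol O.
SiO2: 44.98/60.083 = 0.74863 mol → 0.74863 mol Si, 1.49726 mol O.
Total oxygen = 3.01014 mol. Normalization factor = 12/3.01014 = 3.98653.
Al per 12 O = 0.50392 × 3.98653 = 2.009.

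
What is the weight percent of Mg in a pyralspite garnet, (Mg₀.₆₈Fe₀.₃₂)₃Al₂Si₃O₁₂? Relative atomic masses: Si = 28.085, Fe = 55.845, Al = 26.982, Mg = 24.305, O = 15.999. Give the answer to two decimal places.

11.44 weight percent

Formula mass = 2.04×24.305 + 0.96×55.845 + 2×26.982 + 3×28.085 + 12×15.999 = 433.400 g/mol, of which 49.582 g is Mg.
So Mg makes up 49.582/433.400 = 0.1144 of the mass, i.e. 11.44%.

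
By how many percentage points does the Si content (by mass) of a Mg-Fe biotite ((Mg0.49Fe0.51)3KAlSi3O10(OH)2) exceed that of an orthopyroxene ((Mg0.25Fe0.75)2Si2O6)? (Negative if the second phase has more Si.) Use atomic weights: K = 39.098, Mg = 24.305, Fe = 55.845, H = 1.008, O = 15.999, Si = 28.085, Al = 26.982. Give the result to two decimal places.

M((Mg0.49Fe0.51)3KAlSi3O10(OH)2) = 465.510 g/mol, so wt% Si = 84.255/465.510 × 100 = 18.10%.
M((Mg0.25Fe0.75)2Si2O6) = 248.084 g/mol, so wt% Si = 56.170/248.084 × 100 = 22.64%.
18.10 − 22.64 = -4.54 pp.

-4.54 percentage points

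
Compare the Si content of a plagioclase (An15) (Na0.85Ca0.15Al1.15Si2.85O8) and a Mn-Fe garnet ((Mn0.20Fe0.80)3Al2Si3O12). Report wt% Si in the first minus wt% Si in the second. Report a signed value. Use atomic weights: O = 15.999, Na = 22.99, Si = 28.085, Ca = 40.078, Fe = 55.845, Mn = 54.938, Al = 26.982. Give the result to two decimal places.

13.30 percentage points

First mineral: 80.042 g Si in 264.617 g formula = 30.25 wt% Si.
Second mineral: 84.255 g Si in 497.198 g formula = 16.95 wt% Si.
30.25% − 16.95% gives a difference of 13.30 percentage points.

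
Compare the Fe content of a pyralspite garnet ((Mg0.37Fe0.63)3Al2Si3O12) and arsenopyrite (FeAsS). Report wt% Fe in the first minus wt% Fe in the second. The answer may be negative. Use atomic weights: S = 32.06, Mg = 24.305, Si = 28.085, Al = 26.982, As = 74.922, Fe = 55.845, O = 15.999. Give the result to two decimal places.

First mineral: 105.547 g Fe in 462.733 g formula = 22.81 wt% Fe.
Second mineral: 55.845 g Fe in 162.827 g formula = 34.30 wt% Fe.
22.81% − 34.30% gives a difference of -11.49 percentage points.

-11.49 percentage points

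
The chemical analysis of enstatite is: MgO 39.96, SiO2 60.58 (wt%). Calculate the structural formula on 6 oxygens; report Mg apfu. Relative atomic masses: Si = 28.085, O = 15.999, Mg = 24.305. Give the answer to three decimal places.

MgO (M=40.304): mol = 0.99146; Mg = 0.99146, O = 0.99146.
SiO2 (M=60.083): mol = 1.00827; Si = 1.00827, O = 2.01654.
ΣO = 3.00800; factor = 6/ΣO = 1.99468.
Mg apfu = 0.99146 × 1.99468 = 1.978.

1.978 Mg apfu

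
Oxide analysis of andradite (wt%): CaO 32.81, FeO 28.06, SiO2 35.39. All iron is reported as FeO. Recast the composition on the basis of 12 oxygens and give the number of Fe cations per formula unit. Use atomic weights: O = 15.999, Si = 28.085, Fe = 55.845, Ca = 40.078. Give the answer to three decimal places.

CaO (M=56.077): mol = 0.58509; Ca = 0.58509, O = 0.58509.
FeO (M=71.844): mol = 0.39057; Fe = 0.39057, O = 0.39057.
SiO2 (M=60.083): mol = 0.58902; Si = 0.58902, O = 1.17804.
ΣO = 2.15370; factor = 12/ΣO = 5.57181.
Fe apfu = 0.39057 × 5.57181 = 2.176.

2.176 Fe apfu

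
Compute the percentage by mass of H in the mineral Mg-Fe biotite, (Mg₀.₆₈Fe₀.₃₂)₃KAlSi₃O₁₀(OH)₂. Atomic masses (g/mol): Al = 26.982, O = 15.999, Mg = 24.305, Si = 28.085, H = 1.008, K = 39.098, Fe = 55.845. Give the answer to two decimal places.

Molar mass of (Mg₀.₆₈Fe₀.₃₂)₃KAlSi₃O₁₀(OH)₂: 2.04·24.305 + 0.96·55.845 + 1·39.098 + 1·26.982 + 3·28.085 + 12·15.999 + 2·1.008 = 447.532 g/mol.
Mass of H per formula unit: 2 × 1.008 = 2.016 g.
Weight fraction H = 2.016 / 447.532 = 0.0045.

0.45 mass %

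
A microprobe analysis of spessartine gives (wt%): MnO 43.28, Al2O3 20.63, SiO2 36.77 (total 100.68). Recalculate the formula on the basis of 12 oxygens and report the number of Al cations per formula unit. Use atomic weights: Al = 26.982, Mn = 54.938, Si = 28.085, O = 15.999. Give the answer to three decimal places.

1.989 Al apfu

MnO: 43.28/70.937 = 0.61012 mol → 0.61012 mol Mn, 0.61012 mol O.
Al2O3: 20.63/101.961 = 0.20233 mol → 0.40466 mol Al, 0.60699 mol O.
SiO2: 36.77/60.083 = 0.61199 mol → 0.61199 mol Si, 1.22398 mol O.
Total oxygen = 2.44109 mol. Normalization factor = 12/2.44109 = 4.91584.
Al per 12 O = 0.40466 × 4.91584 = 1.989.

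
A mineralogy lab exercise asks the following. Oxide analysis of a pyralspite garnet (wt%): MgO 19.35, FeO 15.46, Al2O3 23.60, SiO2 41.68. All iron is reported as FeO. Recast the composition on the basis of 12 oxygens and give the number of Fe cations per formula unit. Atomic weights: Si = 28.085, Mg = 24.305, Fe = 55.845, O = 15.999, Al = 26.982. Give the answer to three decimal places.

0.930 Fe apfu

19.35 wt% MgO ÷ 40.304 g/mol = 0.48010 mol, giving 0.48010 Mg and 0.48010 O.
15.46 wt% FeO ÷ 71.844 g/mol = 0.21519 mol, giving 0.21519 Fe and 0.21519 O.
23.60 wt% Al2O3 ÷ 101.961 g/mol = 0.23146 mol, giving 0.46292 Al and 0.69438 O.
41.68 wt% SiO2 ÷ 60.083 g/mol = 0.69371 mol, giving 0.69371 Si and 1.38742 O.
Oxygen sums to 2.77709; scaling by 12/2.77709 = 4.32107 puts the formula on 12 O.
Fe: 0.21519 × 4.32107 = 0.930 atoms per formula unit.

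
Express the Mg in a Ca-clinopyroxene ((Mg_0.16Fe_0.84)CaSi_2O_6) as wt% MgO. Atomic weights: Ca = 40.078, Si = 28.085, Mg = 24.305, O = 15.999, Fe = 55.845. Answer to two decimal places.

Molar mass of (Mg_0.16Fe_0.84)CaSi_2O_6 = 0.16*24.305 + 0.84*55.845 + 1*40.078 + 2*28.085 + 6*15.999 = 243.041 g/mol.
Each formula unit contains 0.16 Mg, equivalent to 0.16/1 = 0.1600 mol MgO.
M(MgO) = 1×24.305 + 1×15.999 = 40.304 g/mol.
Mass of MgO per formula unit = 0.1600 × 40.304 = 6.449 g.
MgO wt% = 6.449 / 243.041 × 100 = 2.65%.

2.65 wt%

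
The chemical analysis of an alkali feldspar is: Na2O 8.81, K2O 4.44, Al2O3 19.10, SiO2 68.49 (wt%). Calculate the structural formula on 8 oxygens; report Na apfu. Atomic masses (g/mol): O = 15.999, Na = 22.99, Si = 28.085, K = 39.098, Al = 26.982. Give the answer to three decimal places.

8.81 wt% Na2O ÷ 61.979 g/mol = 0.14214 mol, giving 0.28428 Na and 0.14214 O.
4.44 wt% K2O ÷ 94.195 g/mol = 0.04714 mol, giving 0.09428 K and 0.04714 O.
19.10 wt% Al2O3 ÷ 101.961 g/mol = 0.18733 mol, giving 0.37466 Al and 0.56199 O.
68.49 wt% SiO2 ÷ 60.083 g/mol = 1.13992 mol, giving 1.13992 Si and 2.27984 O.
Oxygen sums to 3.03111; scaling by 8/3.03111 = 2.63930 puts the formula on 8 O.
Na: 0.28428 × 2.63930 = 0.750 atoms per formula unit.

0.750 Na apfu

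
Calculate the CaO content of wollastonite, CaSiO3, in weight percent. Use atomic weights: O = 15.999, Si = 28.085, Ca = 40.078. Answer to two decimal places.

M(CaSiO3) = 116.160 g/mol; M(CaO) = 56.077 g/mol.
Moles CaO per formula unit = 1 Ca ÷ 1 = 1.0000.
CaO fraction = (1.0000 × 56.077) / 116.160 = 56.077/116.160 = 0.4828.

48.28 wt%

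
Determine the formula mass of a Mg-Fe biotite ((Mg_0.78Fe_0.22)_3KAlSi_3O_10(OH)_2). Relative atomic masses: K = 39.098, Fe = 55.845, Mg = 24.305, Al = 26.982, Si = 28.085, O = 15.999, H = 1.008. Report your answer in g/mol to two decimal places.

The formula mass is the sum 2.34·24.305 + 0.66·55.845 + 1·39.098 + 1·26.982 + 3·28.085 + 12·15.999 + 2·1.008.

438.07 g/mol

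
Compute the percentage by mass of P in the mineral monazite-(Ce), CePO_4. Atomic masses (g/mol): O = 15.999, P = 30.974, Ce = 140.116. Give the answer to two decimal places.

13.18 wt%

Molar mass of CePO_4: 1×140.116 + 1×30.974 + 4×15.999 = 235.086 g/mol.
Mass of P per formula unit: 1 × 30.974 = 30.974 g.
Weight fraction P = 30.974 / 235.086 = 0.1318.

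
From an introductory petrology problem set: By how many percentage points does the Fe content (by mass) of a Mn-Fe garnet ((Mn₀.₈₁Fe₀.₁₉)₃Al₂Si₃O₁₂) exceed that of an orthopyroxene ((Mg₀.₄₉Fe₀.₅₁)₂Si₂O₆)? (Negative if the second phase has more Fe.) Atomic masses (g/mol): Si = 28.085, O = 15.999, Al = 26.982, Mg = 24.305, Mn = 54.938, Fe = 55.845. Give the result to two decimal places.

-18.03 percentage points

Fe in (Mn₀.₈₁Fe₀.₁₉)₃Al₂Si₃O₁₂: molar mass 495.538 g/mol; 0.57×55.845 = 31.832 g → 6.42 wt%.
Fe in (Mg₀.₄₉Fe₀.₅₁)₂Si₂O₆: molar mass 232.945 g/mol; 1.02×55.845 = 56.962 g → 24.45 wt%.
Difference = 6.42 − 24.45 = -18.03 percentage points.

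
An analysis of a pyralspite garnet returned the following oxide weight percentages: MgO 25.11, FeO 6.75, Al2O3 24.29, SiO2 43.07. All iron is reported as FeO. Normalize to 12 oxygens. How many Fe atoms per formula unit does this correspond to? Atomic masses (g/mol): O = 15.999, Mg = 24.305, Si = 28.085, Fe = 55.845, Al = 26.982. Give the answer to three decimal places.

0.393 Fe apfu

25.11 wt% MgO ÷ 40.304 g/mol = 0.62302 mol, giving 0.62302 Mg and 0.62302 O.
6.75 wt% FeO ÷ 71.844 g/mol = 0.09395 mol, giving 0.09395 Fe and 0.09395 O.
24.29 wt% Al2O3 ÷ 101.961 g/mol = 0.23823 mol, giving 0.47646 Al and 0.71469 O.
43.07 wt% SiO2 ÷ 60.083 g/mol = 0.71684 mol, giving 0.71684 Si and 1.43368 O.
Oxygen sums to 2.86534; scaling by 12/2.86534 = 4.18798 puts the formula on 12 O.
Fe: 0.09395 × 4.18798 = 0.393 atoms per formula unit.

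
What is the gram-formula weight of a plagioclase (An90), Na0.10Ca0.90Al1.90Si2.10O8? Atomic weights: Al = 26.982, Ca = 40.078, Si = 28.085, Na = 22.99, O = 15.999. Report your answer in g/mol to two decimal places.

Na: 0.10 × 22.99 = 2.2990
Ca: 0.90 × 40.078 = 36.0702
Al: 1.90 × 26.982 = 51.2658
Si: 2.10 × 28.085 = 58.9785
O: 8 × 15.999 = 127.9920
Summing the contributions gives the formula mass.

276.61 g/mol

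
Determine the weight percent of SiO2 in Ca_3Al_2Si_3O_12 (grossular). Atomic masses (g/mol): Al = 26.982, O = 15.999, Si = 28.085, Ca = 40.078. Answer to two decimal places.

40.02 wt%

M(Ca_3Al_2Si_3O_12) = 450.441 g/mol; M(SiO2) = 60.083 g/mol.
Moles SiO2 per formula unit = 3 Si ÷ 1 = 3.0000.
SiO2 fraction = (3.0000 × 60.083) / 450.441 = 180.249/450.441 = 0.4002.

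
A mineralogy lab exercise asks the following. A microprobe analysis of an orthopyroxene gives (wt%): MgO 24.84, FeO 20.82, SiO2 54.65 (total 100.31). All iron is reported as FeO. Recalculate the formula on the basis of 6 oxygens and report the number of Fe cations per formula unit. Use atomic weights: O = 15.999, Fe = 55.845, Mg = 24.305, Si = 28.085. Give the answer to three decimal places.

24.84 wt% MgO ÷ 40.304 g/mol = 0.61632 mol, giving 0.61632 Mg and 0.61632 O.
20.82 wt% FeO ÷ 71.844 g/mol = 0.28979 mol, giving 0.28979 Fe and 0.28979 O.
54.65 wt% SiO2 ÷ 60.083 g/mol = 0.90958 mol, giving 0.90958 Si and 1.81916 O.
Oxygen sums to 2.72527; scaling by 6/2.72527 = 2.20162 puts the formula on 6 O.
Fe: 0.28979 × 2.20162 = 0.638 atoms per formula unit.

0.638 Fe apfu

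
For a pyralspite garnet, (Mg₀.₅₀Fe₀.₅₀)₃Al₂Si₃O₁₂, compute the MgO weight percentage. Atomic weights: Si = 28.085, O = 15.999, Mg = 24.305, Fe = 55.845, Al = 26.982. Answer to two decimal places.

Molar mass of (Mg₀.₅₀Fe₀.₅₀)₃Al₂Si₃O₁₂ = 1.50*24.305 + 1.50*55.845 + 2*26.982 + 3*28.085 + 12*15.999 = 450.432 g/mol.
Each formula unit contains 1.50 Mg, equivalent to 1.50/1 = 1.5000 mol MgO.
M(MgO) = 1×24.305 + 1×15.999 = 40.304 g/mol.
Mass of MgO per formula unit = 1.5000 × 40.304 = 60.456 g.
MgO wt% = 60.456 / 450.432 × 100 = 13.42%.

13.42 wt%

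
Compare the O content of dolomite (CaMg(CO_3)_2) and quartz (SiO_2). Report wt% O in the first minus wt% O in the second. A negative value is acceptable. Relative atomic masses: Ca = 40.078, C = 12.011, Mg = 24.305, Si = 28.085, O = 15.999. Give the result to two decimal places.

M(CaMg(CO_3)_2) = 184.399 g/mol, so wt% O = 95.994/184.399 × 100 = 52.06%.
M(SiO_2) = 60.083 g/mol, so wt% O = 31.998/60.083 × 100 = 53.26%.
52.06 − 53.26 = -1.20 pp.

-1.20 percentage points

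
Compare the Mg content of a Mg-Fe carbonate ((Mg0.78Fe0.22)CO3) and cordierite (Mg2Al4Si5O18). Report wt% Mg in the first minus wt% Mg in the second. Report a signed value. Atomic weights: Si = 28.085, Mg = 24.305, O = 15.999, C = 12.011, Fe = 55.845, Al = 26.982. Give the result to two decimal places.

First mineral: 18.958 g Mg in 91.252 g formula = 20.78 wt% Mg.
Second mineral: 48.610 g Mg in 584.945 g formula = 8.31 wt% Mg.
20.78% − 8.31% gives a difference of 12.47 percentage points.

12.47 percentage points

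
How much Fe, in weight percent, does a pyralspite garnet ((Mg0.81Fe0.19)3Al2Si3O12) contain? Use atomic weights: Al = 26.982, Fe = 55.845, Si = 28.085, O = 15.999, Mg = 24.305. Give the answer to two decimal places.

M((Mg0.81Fe0.19)3Al2Si3O12) = 421.100 g/mol.
Fe contributes 0.57 × 55.845 = 31.832 g per mole.
31.832/421.100 = 0.0756 → 7.56%.

7.56 weight percent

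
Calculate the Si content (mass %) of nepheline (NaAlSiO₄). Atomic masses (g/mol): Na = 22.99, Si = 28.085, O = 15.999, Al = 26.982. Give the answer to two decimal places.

Formula mass = 1*22.99 + 1*26.982 + 1*28.085 + 4*15.999 = 142.053 g/mol, of which 28.085 g is Si.
So Si makes up 28.085/142.053 = 0.1977 of the mass, i.e. 19.77%.

19.77 mass %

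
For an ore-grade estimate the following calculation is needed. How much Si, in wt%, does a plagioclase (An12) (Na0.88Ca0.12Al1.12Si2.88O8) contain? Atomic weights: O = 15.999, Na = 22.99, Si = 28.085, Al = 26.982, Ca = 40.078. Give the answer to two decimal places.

Formula mass = 0.88·22.99 + 0.12·40.078 + 1.12·26.982 + 2.88·28.085 + 8·15.999 = 264.137 g/mol, of which 80.885 g is Si.
So Si makes up 80.885/264.137 = 0.3062 of the mass, i.e. 30.62%.

30.62 wt%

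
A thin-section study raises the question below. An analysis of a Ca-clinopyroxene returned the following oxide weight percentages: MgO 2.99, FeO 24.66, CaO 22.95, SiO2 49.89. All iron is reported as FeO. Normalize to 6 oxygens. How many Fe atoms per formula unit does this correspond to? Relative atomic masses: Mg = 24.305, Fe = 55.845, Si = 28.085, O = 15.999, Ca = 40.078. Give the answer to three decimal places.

MgO: 2.99/40.304 = 0.07419 mol → 0.07419 mol Mg, 0.07419 mol O.
FeO: 24.66/71.844 = 0.34324 mol → 0.34324 mol Fe, 0.34324 mol O.
CaO: 22.95/56.077 = 0.40926 mol → 0.40926 mol Ca, 0.40926 mol O.
SiO2: 49.89/60.083 = 0.83035 mol → 0.83035 mol Si, 1.66070 mol O.
Total oxygen = 2.48739 mol. Normalization factor = 6/2.48739 = 2.41217.
Fe per 6 O = 0.34324 × 2.41217 = 0.828.

0.828 Fe apfu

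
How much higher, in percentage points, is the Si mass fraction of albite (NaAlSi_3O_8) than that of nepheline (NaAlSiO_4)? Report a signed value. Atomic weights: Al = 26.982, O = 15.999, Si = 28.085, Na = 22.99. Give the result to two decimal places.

12.36 percentage points

First mineral: 84.255 g Si in 262.219 g formula = 32.13 wt% Si.
Second mineral: 28.085 g Si in 142.053 g formula = 19.77 wt% Si.
32.13% − 19.77% gives a difference of 12.36 percentage points.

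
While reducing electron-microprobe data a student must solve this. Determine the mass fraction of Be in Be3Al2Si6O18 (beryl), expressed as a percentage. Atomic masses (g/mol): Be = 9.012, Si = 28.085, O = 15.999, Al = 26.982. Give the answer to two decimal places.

Molar mass of Be3Al2Si6O18: 3·9.012 + 2·26.982 + 6·28.085 + 18·15.999 = 537.492 g/mol.
Mass of Be per formula unit: 3 × 9.012 = 27.036 g.
Weight fraction Be = 27.036 / 537.492 = 0.0503.

5.03 mass %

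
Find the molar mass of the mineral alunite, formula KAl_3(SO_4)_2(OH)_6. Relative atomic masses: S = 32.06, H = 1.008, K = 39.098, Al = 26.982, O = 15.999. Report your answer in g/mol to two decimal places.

414.20 g/mol

K: 1 × 39.098 = 39.0980
Al: 3 × 26.982 = 80.9460
S: 2 × 32.06 = 64.1200
O: 14 × 15.999 = 223.9860
H: 6 × 1.008 = 6.0480
Summing the contributions gives the formula mass.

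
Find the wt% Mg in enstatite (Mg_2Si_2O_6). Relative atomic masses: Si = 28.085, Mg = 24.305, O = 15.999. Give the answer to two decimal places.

M(Mg_2Si_2O_6) = 200.774 g/mol.
Mg contributes 2 × 24.305 = 48.610 g per mole.
48.610/200.774 = 0.2421 → 24.21%.

24.21 mass %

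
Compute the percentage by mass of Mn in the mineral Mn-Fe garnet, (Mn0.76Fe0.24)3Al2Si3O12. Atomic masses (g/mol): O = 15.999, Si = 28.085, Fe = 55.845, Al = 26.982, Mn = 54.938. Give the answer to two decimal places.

25.27 weight percent

M((Mn0.76Fe0.24)3Al2Si3O12) = 495.674 g/mol.
Mn contributes 2.28 × 54.938 = 125.259 g per mole.
125.259/495.674 = 0.2527 → 25.27%.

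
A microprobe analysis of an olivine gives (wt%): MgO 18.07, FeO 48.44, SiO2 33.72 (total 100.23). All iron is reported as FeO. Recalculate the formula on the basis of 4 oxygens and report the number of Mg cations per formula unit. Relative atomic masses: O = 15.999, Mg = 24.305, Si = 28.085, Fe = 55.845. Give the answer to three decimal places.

0.799 Mg apfu

MgO: 18.07/40.304 = 0.44834 mol → 0.44834 mol Mg, 0.44834 mol O.
FeO: 48.44/71.844 = 0.67424 mol → 0.67424 mol Fe, 0.67424 mol O.
SiO2: 33.72/60.083 = 0.56122 mol → 0.56122 mol Si, 1.12244 mol O.
Total oxygen = 2.24502 mol. Normalization factor = 4/2.24502 = 1.78172.
Mg per 4 O = 0.44834 × 1.78172 = 0.799.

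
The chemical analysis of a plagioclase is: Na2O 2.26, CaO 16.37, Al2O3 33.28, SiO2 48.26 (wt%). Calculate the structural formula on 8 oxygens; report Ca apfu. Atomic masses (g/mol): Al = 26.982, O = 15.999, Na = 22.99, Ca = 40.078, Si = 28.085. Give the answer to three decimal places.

Na2O (M=61.979): mol = 0.03646; Na = 0.07292, O = 0.03646.
CaO (M=56.077): mol = 0.29192; Ca = 0.29192, O = 0.29192.
Al2O3 (M=101.961): mol = 0.32640; Al = 0.65280, O = 0.97920.
SiO2 (M=60.083): mol = 0.80322; Si = 0.80322, O = 1.60644.
ΣO = 2.91402; factor = 8/ΣO = 2.74535.
Ca apfu = 0.29192 × 2.74535 = 0.801.

0.801 Ca apfu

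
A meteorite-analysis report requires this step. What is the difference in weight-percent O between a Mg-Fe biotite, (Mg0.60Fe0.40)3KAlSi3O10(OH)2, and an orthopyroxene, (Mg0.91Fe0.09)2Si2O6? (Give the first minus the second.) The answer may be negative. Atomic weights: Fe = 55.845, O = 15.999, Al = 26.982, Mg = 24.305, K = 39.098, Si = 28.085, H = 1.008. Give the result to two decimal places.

M((Mg0.60Fe0.40)3KAlSi3O10(OH)2) = 455.102 g/mol, so wt% O = 191.988/455.102 × 100 = 42.19%.
M((Mg0.91Fe0.09)2Si2O6) = 206.451 g/mol, so wt% O = 95.994/206.451 × 100 = 46.50%.
42.19 − 46.50 = -4.31 pp.

-4.31 percentage points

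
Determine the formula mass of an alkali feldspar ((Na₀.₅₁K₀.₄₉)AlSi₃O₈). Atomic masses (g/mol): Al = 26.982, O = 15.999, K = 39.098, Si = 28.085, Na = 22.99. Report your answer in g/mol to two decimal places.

270.11 g/mol

M = 0.51(22.99) + 0.49(39.098) + 1(26.982) + 3(28.085) + 8(15.999)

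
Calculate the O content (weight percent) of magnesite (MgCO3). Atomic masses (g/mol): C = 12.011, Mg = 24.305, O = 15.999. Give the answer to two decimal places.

56.93 weight percent

Molar mass of MgCO3: 1*24.305 + 1*12.011 + 3*15.999 = 84.313 g/mol.
Mass of O per formula unit: 3 × 15.999 = 47.997 g.
Weight fraction O = 47.997 / 84.313 = 0.5693.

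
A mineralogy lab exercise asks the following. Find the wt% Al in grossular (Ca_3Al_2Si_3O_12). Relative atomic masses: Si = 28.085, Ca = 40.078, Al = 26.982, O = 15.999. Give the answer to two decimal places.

11.98 weight percent

Molar mass of Ca_3Al_2Si_3O_12: 3×40.078 + 2×26.982 + 3×28.085 + 12×15.999 = 450.441 g/mol.
Mass of Al per formula unit: 2 × 26.982 = 53.964 g.
Weight fraction Al = 53.964 / 450.441 = 0.1198.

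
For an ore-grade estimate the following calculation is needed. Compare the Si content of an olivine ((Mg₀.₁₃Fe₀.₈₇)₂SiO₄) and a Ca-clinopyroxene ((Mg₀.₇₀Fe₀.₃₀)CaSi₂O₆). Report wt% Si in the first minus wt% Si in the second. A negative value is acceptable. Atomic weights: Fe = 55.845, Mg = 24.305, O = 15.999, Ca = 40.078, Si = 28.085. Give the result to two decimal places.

-10.49 percentage points

First mineral: 28.085 g Si in 195.571 g formula = 14.36 wt% Si.
Second mineral: 56.170 g Si in 226.009 g formula = 24.85 wt% Si.
14.36% − 24.85% gives a difference of -10.49 percentage points.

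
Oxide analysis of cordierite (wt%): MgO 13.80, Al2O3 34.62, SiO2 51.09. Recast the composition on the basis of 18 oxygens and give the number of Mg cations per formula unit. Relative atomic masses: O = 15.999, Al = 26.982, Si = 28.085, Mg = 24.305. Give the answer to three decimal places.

2.013 Mg apfu

MgO: 13.80/40.304 = 0.34240 mol → 0.34240 mol Mg, 0.34240 mol O.
Al2O3: 34.62/101.961 = 0.33954 mol → 0.67908 mol Al, 1.01862 mol O.
SiO2: 51.09/60.083 = 0.85032 mol → 0.85032 mol Si, 1.70064 mol O.
Total oxygen = 3.06166 mol. Normalization factor = 18/3.06166 = 5.87916.
Mg per 18 O = 0.34240 × 5.87916 = 2.013.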